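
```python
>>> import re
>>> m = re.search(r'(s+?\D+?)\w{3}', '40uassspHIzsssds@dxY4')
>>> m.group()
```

'ssspH'

Pattern: one or more of the literal 's' (lazy), then one or more of a non-digit (lazy) (captured); then exactly 3 of a word character.
`re.search` tries every starting position until one works.
The match spans [4:9] → 'ssspH'.
Captured: group 1 = 'ss'.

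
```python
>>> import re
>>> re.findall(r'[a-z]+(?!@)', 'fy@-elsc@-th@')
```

Because the assertion is negative and zero-width, positions next to the forbidden text are skipped.
With no groups in the pattern, `findall` gives back each whole match — 3 here.

['f', 'els', 't']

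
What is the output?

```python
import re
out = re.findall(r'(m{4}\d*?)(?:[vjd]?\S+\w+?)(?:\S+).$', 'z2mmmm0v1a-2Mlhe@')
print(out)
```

['mmmm']

The pattern matches exactly 4 of the literal 'm', then zero or more of a digit (lazy) (captured); then optionally one of [vjd], then one or more of a non-whitespace character, then one or more of a word character (lazy) (non-capturing group); then one or more of a non-whitespace character (non-capturing group); then any character; then anchored at the end.
A non-greedy quantifier consumes as few characters as it can — just enough that the remainder of the pattern still matches from where it stops; whatever follows it matches normally.
Scanning left to right: at [2:17] match 'mmmm0v1a-2Mlhe@', group 1 = 'mmmm'.
Because there's exactly one group, `findall` drops the full match and keeps group 1 from the one hit.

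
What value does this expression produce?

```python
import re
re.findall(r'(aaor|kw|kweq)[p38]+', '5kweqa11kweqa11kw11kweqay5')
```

[]

`findall` collects group 1 from each match (0 total).
Nothing in the string satisfies the pattern, so the list is empty.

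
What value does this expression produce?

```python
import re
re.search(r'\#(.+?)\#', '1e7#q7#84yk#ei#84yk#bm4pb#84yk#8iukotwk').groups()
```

('q7',)

A non-greedy quantifier consumes as few characters as it can — just enough that the remainder of the pattern still matches from where it stops; whatever follows it matches normally.
`re.search` tries every starting position until one works.
The match spans [3:7] → '#q7#'.
Captured: group 1 = 'q7'.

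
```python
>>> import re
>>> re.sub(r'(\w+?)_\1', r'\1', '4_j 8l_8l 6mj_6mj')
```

'4_j 8l 6mj'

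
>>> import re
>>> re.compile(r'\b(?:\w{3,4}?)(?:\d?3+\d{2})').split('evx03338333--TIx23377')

['', '33--', '']

This matches a word boundary (`\b`, zero-width); then 3 to 4 of a word character (lazy) (non-capturing group); then optionally a digit, then one or more of the literal '3', then exactly 2 of a digit (non-capturing group).
Matches to split on: at [0:9] → 'evx033383'; at [13:21] → 'TIx23377'.
The string is cut at each match, leaving 3 pieces.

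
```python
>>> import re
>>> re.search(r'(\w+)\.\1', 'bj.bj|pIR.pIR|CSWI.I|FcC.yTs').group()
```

A backreference is literal: `\1` must see the identical characters the first group matched.
`re.search` scans for the first position where the pattern succeeds.
The match spans [0:5] → 'bj.bj'.
Captured: group 1 = 'bj'.

'bj.bj'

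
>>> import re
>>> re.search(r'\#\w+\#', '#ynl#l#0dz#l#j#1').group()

'#ynl#'

Unlike `match`, `search` isn't anchored — it looks for the pattern anywhere in the string.
The match spans [0:5] → '#ynl#'.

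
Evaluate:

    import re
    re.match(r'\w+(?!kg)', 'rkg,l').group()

`re.match` won't scan ahead — the pattern has to work from the very first character.
The match spans [0:3] → 'rkg'.

'rkg'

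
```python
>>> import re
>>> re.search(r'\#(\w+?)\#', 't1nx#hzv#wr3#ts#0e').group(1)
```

'hzv'

The match spans [4:9] → '#hzv#'.
Captured: group 1 = 'hzv'.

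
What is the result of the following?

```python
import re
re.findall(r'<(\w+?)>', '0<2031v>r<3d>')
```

['2031v', '3d']

Because there's exactly one group, `findall` drops the full match and keeps group 1 from each hit.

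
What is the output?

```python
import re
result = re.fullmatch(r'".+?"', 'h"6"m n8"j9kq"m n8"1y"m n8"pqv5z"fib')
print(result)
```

None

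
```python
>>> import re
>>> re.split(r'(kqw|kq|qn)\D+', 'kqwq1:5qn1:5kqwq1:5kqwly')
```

Branches in `(...|...)` are attempted left-to-right; the first branch that allows the whole pattern to succeed is taken.
Because the pattern has a capturing group, `split` also inserts each captured text between the pieces.

['', 'kqw', '1:5qn1:5', 'kqw', '1:5', 'kqw', '']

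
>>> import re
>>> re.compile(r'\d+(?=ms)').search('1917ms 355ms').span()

(0, 4)

Lookahead/lookbehind check context without consuming it, so the matched span excludes the asserted characters.
`re.search` tries every starting position until one works.
The match spans [0:4] → '1917'.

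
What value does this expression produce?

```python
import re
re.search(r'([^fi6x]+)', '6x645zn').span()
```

(3, 7)

The match spans [3:7] → '45zn'.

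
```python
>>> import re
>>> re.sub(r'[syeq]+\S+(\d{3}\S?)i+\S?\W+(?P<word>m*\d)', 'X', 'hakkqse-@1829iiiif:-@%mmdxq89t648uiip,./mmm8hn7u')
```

This matches one or more of one of [syeq], then one or more of a non-whitespace character; then exactly 3 of a digit, then optionally a non-whitespace character (captured); then one or more of a literal 'i'; then optionally a non-whitespace character, then one or more of a non-word character; then zero or more of a literal 'm', then a digit (captured as 'word').
Matches: at [4:44] → 'qse-@1829iiiif:-@%mmdxq89t648uiip,./mmm8'.
Every occurrence is swapped for 'X'.

'hakkXhn7u'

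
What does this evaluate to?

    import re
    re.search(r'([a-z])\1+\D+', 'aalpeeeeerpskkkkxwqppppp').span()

A backreference is literal: `\1` must see the identical characters the first group matched.
The match spans [0:24] → 'aalpeeeeerpskkkkxwqppppp'.

(0, 24)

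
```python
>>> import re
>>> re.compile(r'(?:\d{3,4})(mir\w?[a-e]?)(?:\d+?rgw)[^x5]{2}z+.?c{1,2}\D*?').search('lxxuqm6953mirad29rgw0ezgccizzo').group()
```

'6953mirad29rgw0ezgcc'

The `?` after the quantifier makes it lazy — it takes as little as possible before letting the rest of the pattern try.
The match spans [6:26] → '6953mirad29rgw0ezgcc'.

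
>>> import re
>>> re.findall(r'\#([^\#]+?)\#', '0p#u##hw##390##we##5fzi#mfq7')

['u', 'hw', '390', 'we', '5fzi']

Matches: at [2:5] match '#u#', group 1 = 'u'; at [5:9] match '#hw#', group 1 = 'hw'; at [9:14] match '#390#', group 1 = '390'; at [14:18] match '#we#', group 1 = 'we'; at [18:24] match '#5fzi#', group 1 = '5fzi'.
With a single group, `findall` returns only what that group captured — 5 items.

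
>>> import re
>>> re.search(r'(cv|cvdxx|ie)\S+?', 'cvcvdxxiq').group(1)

'cv'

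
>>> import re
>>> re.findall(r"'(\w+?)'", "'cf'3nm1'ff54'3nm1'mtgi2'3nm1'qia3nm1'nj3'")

['cf', 'ff54', 'mtgi2', 'qia3nm1']

With a single group, `findall` returns only what that group captured — 4 items.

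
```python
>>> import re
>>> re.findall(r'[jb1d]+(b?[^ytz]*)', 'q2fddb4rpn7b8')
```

['4rpn7b8']

This matches one or more of one of [jb1d]; then optionally a literal 'b', then zero or more of any character except [ytz] (captured).
Because there's exactly one group, `findall` drops the full match and keeps group 1 from the one hit.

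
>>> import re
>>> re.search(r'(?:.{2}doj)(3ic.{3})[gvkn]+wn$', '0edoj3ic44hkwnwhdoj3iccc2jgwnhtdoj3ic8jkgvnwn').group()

The pattern matches exactly 2 of any character, then the literal 'doj' (non-capturing group); then the literal '3ic', then exactly 3 of any character (captured); then one or more of one of [gvkn], then the literal 'wn'; then anchored at the end.
Unlike `match`, `search` isn't anchored — it looks for the pattern anywhere in the string.
The match spans [29:45] → 'htdoj3ic8jkgvnwn'.
Captured: group 1 = '3ic8jk'.

'htdoj3ic8jkgvnwn'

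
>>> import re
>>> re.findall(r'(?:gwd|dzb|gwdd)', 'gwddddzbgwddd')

['gwd', 'dzb', 'gwd']

Alternation tries branches left to right and keeps the first one that lets the overall match succeed at that position.
Walking the string: at [0:3] → 'gwd'; at [5:8] → 'dzb'; at [8:11] → 'gwd'.
Since nothing is captured, `findall` lists the 3 matched substrings directly.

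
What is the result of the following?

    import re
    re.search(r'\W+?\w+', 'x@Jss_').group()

'@Jss_'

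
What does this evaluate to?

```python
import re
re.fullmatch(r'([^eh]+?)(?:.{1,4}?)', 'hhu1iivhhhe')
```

None

The pattern matches one or more of any character except [eh] (lazy) (captured); then 1 to 4 of any character (lazy) (non-capturing group).
`re.fullmatch` requires the pattern to consume the entire string.
Here the string isn't matched end-to-end, so the call returns None.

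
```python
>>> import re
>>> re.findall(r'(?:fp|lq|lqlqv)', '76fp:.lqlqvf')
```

['fp', 'lq', 'lq']

The regex engine tests alternatives in the order written; an earlier branch that matches wins even if a later one would match more.
Walking the string: at [2:4] → 'fp'; at [6:8] → 'lq'; at [8:10] → 'lq'.
Since nothing is captured, `findall` lists the 3 matched substrings directly.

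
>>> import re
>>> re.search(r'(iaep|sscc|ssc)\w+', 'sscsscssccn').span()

The match spans [0:11] → 'sscsscssccn'.

(0, 11)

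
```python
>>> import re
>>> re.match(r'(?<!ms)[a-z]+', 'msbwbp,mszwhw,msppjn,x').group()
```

With `match`, the pattern is implicitly anchored at the beginning.
The match spans [0:6] → 'msbwbp'.

'msbwbp'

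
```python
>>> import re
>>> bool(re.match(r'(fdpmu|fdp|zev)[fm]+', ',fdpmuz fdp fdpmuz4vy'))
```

`match` is anchored at position 0; if the pattern doesn't fit there, it returns None.
Here the string doesn't start with a match, so the call returns None, and `bool(None)` is False.

False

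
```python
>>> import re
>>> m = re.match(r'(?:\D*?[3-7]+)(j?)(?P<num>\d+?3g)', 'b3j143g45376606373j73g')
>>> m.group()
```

'b3j143g'

Pattern: zero or more of a non-digit (lazy), then one or more of a character in [3-7] (non-capturing group); then optionally a literal 'j' (captured); then one or more of a digit (lazy), then the literal '3g' (captured as 'num').
`match` is anchored at position 0; if the pattern doesn't fit there, it returns None.
The match spans [0:7] → 'b3j143g'.
Captured: group 1 = 'j', group 2 = '143g'.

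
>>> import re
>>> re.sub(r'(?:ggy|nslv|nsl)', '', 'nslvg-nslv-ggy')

'g--'

The regex engine tests alternatives in the order written; an earlier branch that matches wins even if a later one would match more.
Matches: at [0:4] → 'nslv'; at [6:10] → 'nslv'; at [11:14] → 'ggy'.
`sub` substitutes '' at each match site.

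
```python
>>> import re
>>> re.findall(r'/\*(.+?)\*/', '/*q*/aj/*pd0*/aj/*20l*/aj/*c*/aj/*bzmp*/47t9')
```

Because the quantifier is non-greedy, it stops expanding at the earliest point where the rest of the pattern can succeed.
With a single group, `findall` returns only what that group captured — 5 items.

['q', 'pd0', '20l', 'c', 'bzmp']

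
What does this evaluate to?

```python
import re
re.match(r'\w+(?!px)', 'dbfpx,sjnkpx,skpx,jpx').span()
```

(0, 5)

`match` is anchored at position 0; if the pattern doesn't fit there, it returns None.
The match spans [0:5] → 'dbfpx'.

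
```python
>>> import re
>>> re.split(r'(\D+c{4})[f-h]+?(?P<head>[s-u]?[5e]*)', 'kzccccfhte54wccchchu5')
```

The `?` after the quantifier makes it lazy — it takes as little as possible before letting the rest of the pattern try.
`re.split` interleaves the captured-group text with the surrounding fragments.

['', 'kzcccc', '', 'hte54wccchchu5']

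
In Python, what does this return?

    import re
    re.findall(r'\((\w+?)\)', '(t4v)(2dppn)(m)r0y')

['t4v', '2dppn', 'm']

Walking the string: at [0:5] match '(t4v)', group 1 = 't4v'; at [5:12] match '(2dppn)', group 1 = '2dppn'; at [12:15] match '(m)', group 1 = 'm'.
Because there's exactly one group, `findall` drops the full match and keeps group 1 from each hit.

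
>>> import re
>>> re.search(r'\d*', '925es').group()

The pattern matches zero or more of a digit.
The match spans [0:3] → '925'.

'925'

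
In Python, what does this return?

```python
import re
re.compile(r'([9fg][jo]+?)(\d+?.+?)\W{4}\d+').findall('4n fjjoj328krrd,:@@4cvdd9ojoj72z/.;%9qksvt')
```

Because the quantifier is non-greedy, it stops expanding at the earliest point where the rest of the pattern can succeed.
`findall` packs the 2 group values into a tuple for every match.

[('fjjoj', '328krrd'), ('9ojoj', '72z')]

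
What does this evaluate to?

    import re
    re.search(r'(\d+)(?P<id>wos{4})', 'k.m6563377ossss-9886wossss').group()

The match spans [16:26] → '9886wossss'.

'9886wossss'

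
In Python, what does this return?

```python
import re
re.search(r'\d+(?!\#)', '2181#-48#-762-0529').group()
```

'218'

The negative lookaround is zero-width — it rules out positions where the adjacent text would match, without consuming anything.
`re.search` scans for the first position where the pattern succeeds.
The match spans [0:3] → '218'.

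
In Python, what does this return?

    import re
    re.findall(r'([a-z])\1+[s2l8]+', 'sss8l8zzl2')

After group 1 captures some text, `\1` only succeeds where that same text appears again.
Because there's exactly one group, `findall` drops the full match and keeps group 1 from each hit.

['s', 'z']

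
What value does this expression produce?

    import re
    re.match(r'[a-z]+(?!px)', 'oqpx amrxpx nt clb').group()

'oqpx'

The negative lookaround is zero-width — it rules out positions where the adjacent text would match, without consuming anything.
`re.match` only tries the pattern at the start of the string.
The match spans [0:4] → 'oqpx'.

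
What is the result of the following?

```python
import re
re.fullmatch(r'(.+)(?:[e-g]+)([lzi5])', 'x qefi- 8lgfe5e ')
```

None

The pattern matches one or more of any character (captured); then one or more of a character in [e-g] (non-capturing group); then one of [lzi5] (captured).
For `fullmatch`, every character of the input must be accounted for by the pattern.
Here the string isn't matched end-to-end, so the call returns None.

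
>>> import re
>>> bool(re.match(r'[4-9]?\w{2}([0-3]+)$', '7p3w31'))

`match` is anchored at position 0; if the pattern doesn't fit there, it returns None.
Here position 0 doesn't satisfy it, so the call returns None, and `bool(None)` is False.

False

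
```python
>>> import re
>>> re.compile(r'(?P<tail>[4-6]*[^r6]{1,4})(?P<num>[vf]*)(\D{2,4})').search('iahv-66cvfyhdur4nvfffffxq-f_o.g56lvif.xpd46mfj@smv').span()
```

This matches zero or more of a character in [4-6], then 1 to 4 of any character except [r6] (captured as 'tail'); then zero or more of one of [vf] (captured as 'num'); then 2 to 4 of a non-digit (captured).
`re.search` tries every starting position until one works.
The match spans [0:5] → 'iahv-'.
Captured: group 1 = 'iah', group 2 = '', group 3 = 'v-'.

(0, 5)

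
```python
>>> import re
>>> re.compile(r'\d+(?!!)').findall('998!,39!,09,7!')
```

['99', '3', '09']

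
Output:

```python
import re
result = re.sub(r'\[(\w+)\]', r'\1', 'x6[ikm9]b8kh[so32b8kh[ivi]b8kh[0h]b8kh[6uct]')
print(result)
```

x6ikm9b8kh[so32b8khivib8kh0hb8kh6uct

`\1` in the replacement pulls in group 1's text for each match.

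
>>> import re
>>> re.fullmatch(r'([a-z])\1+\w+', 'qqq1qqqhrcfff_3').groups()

('q',)

The match spans [0:15] → 'qqq1qqqhrcfff_3'.
Captured: group 1 = 'q'.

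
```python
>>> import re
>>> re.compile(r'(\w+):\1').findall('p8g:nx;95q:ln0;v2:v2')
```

['v2']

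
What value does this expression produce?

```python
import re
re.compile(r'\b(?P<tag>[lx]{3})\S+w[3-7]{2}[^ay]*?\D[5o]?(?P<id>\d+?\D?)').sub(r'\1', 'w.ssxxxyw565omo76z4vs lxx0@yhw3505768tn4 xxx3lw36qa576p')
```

This matches a word boundary (`\b`, zero-width); then exactly 3 of one of [lx] (captured as 'tag'); then one or more of a non-whitespace character; then a literal 'w', then exactly 2 of a character in [3-7]; then zero or more of any character except [ay] (lazy), then a non-digit, then optionally one of [5o]; then one or more of a digit (lazy), then optionally a non-digit (captured as 'id').
A `+?`/`*?`/`{m,n}?` starts at its minimum and grows only as far as needed for what follows to match.
Matches: at [22:41] → 'lxx0@yhw3505768tn4 '; at [41:53] → 'xxx3lw36qa57'.
`\1` in the replacement pulls in group 1's text for each match.

'w.ssxxxyw565omo76z4vs lxxxxx6p'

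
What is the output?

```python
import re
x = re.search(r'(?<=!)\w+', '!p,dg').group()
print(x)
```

p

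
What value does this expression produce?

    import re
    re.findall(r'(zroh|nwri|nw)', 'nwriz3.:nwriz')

['nwri', 'nwri']

Branches in `(...|...)` are attempted left-to-right; the first branch that allows the whole pattern to succeed is taken.
Walking the string: at [0:4] match 'nwri', group 1 = 'nwri'; at [8:12] match 'nwri', group 1 = 'nwri'.
`findall` collects group 1 from each match (2 total).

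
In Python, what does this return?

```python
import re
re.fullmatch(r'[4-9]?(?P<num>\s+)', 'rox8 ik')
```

The pattern matches optionally a character in [4-9]; then one or more of whitespace (captured as 'num').
`re.fullmatch` requires the pattern to consume the entire string.
Here the pattern can't cover the whole string, so the call returns None.

None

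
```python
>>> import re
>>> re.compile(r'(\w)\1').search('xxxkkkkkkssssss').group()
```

'xx'

`\1` is not a pattern — it's the concrete string captured by group 1, re-applied verbatim.
`re.search` scans for the first position where the pattern succeeds.
The match spans [0:2] → 'xx'.
Captured: group 1 = 'x'.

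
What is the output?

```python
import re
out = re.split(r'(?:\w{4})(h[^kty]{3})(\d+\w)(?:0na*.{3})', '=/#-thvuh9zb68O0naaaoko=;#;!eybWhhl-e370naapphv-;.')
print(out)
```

Because the pattern has a capturing group, `split` also inserts each captured text between the pieces.

['=/#-', 'h9zb', '68O', '=;#;!e', 'hl-e', '37', 'v-;.']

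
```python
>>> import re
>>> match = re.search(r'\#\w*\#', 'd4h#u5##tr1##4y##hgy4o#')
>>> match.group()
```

The match spans [3:7] → '#u5#'.

'#u5#'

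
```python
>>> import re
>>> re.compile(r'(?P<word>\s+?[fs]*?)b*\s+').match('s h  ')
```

None

`re.match` only tries the pattern at the start of the string.
Here the pattern fails at index 0, so the call returns None.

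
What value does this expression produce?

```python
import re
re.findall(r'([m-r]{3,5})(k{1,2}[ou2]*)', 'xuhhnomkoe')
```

[('nom', 'ko')]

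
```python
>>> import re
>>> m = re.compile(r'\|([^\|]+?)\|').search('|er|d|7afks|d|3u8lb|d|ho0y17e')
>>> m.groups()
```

('er',)

Unlike `match`, `search` isn't anchored — it looks for the pattern anywhere in the string.
The match spans [0:4] → '|er|'.
Captured: group 1 = 'er'.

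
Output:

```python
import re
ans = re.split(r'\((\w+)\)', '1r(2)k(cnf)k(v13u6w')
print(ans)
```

['1r', '2', 'k', 'cnf', 'k(v13u6w']

Matches to split on: at [2:5] → '(2)'; at [6:11] → '(cnf)'.
With a capturing group present, the delimiter's captured portion is kept in the result list.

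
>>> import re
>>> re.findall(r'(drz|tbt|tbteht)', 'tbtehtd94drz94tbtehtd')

Branches in `(...|...)` are attempted left-to-right; the first branch that allows the whole pattern to succeed is taken.
Walking the string: at [0:3] match 'tbt', group 1 = 'tbt'; at [9:12] match 'drz', group 1 = 'drz'; at [14:17] match 'tbt', group 1 = 'tbt'.
With a single group, `findall` returns only what that group captured — 3 items.

['tbt', 'drz', 'tbt']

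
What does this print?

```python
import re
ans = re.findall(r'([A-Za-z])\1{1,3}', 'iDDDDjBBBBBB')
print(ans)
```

After group 1 captures some text, `\1` only succeeds where that same text appears again.
With a single group, `findall` returns only what that group captured — 3 items.

['D', 'B', 'B']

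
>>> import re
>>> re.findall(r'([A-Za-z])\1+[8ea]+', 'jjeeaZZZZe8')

After group 1 captures some text, `\1` only succeeds where that same text appears again.
One capturing group, so `findall` returns just the captured substring from each match — 2 in all.

['j', 'Z']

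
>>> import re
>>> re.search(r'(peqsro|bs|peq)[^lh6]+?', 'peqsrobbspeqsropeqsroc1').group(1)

The match spans [0:7] → 'peqsrob'.
Captured: group 1 = 'peqsro'.

'peqsro'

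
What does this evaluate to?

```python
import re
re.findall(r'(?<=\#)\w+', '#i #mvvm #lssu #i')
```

The `(?=…)`/`(?<=…)` assertion just peeks at neighbouring text; it doesn't advance the match position.
No capturing groups, so `findall` returns the 4 full match strings.

['i', 'mvvm', 'lssu', 'i']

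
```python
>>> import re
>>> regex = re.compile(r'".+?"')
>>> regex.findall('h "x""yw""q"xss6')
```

A non-greedy quantifier consumes as few characters as it can — just enough that the remainder of the pattern still matches from where it stops; whatever follows it matches normally.
No capturing groups, so `findall` returns the 3 full match strings.

['"x"', '"yw"', '"q"']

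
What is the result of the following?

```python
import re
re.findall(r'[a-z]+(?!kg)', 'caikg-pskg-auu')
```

['caikg', 'pskg', 'auu']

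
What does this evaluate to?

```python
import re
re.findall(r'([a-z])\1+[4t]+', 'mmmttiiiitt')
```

`\1` has to match the exact text group 1 already captured.
One capturing group, so `findall` returns just the captured substring from each match — 2 in all.

['m', 'i']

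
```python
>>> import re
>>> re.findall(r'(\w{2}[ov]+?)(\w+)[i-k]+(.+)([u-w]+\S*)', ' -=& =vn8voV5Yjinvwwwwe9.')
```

Pattern: exactly 2 of a word character, then one or more of one of [ov] (lazy) (captured); then one or more of a word character (captured); then one or more of a character in [i-k]; then one or more of any character (captured); then one or more of a character in [u-w], then zero or more of a non-whitespace character (captured).
A non-greedy quantifier consumes as few characters as it can — just enough that the remainder of the pattern still matches from where it stops; whatever follows it matches normally.
Matches: at [7:25] match 'n8voV5Yjinvwwwwe9.', groups = ('n8v', 'oV5Yj', 'nvwww', 'we9.').
Multiple groups make `findall` return tuples — one 4-tuple for the one match.

[('n8v', 'oV5Yj', 'nvwww', 'we9.')]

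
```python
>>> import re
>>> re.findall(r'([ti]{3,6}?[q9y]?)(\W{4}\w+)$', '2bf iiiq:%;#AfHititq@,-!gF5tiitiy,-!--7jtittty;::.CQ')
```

[('tittty', ';::.CQ')]

Pattern: 3 to 6 of one of [ti] (lazy), then optionally one of [q9y] (captured); then exactly 4 of a non-word character, then one or more of a word character (captured); then anchored at the end.
Walking the string: at [40:52] match 'tittty;::.CQ', groups = ('tittty', ';::.CQ').
With 2 capturing groups, `findall` returns a 2-tuple per match.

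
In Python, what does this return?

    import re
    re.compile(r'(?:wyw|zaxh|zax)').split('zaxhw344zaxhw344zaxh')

`|` is ordered: at each position the engine commits to the first alternative that works.
The string is cut at each match, leaving 4 pieces.

['', 'w344', 'w344', '']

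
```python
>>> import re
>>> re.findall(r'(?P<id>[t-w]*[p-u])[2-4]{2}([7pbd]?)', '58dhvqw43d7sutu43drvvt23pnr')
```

The pattern matches zero or more of a character in [t-w], then a character in [p-u] (captured as 'id'); then exactly 2 of a character in [2-4]; then optionally one of [7pbd] (captured).
Scanning left to right: at [12:18] match 'utu43d', groups = ('utu', 'd'); at [19:25] match 'vvt23p', groups = ('vvt', 'p').
`findall` packs the 2 group values into a tuple for every match.

[('utu', 'd'), ('vvt', 'p')]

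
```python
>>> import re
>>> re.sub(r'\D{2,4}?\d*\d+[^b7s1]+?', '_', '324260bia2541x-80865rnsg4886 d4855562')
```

A `+?`/`*?`/`{m,n}?` starts at its minimum and grows only as far as needed for what follows to match.
Each match is replaced by '_'.

'324260_-80865_d4855562'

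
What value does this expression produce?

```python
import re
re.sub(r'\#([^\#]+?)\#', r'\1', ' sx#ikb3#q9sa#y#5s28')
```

Each match is replaced using the text its own group 1 captured.

' sxikb3q9say5s28'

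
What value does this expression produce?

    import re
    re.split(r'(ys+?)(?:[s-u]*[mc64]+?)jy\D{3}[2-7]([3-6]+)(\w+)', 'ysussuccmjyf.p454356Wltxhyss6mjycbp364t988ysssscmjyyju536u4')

['', 'ys', '54356', 'Wltxhyss6mjycbp364t988ysssscmjyyju536u4', '']

The pattern matches a literal 'y', then one or more of the literal 's' (lazy) (captured); then zero or more of a character in [s-u], then one or more of one of [mc64] (lazy) (non-capturing group); then the literal 'jy', then exactly 3 of a non-digit, then a character in [2-7]; then one or more of a character in [3-6] (captured); then one or more of a word character (captured).
With a capturing group present, the delimiter's captured portion is kept in the result list.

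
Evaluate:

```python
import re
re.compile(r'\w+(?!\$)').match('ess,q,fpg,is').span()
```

(0, 3)

`(?!…)`/`(?<!…)` only lets a position through if the neighbouring text does NOT match; no characters are consumed.
With `match`, the pattern is implicitly anchored at the beginning.
The match spans [0:3] → 'ess'.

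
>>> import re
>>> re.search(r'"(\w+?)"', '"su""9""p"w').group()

The match spans [0:4] → '"su"'.

'"su"'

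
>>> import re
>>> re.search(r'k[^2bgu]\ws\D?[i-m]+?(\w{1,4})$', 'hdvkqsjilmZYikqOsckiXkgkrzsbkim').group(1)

Pattern: a literal 'k', then any character except [2bgu], then a word character; then a literal 's', then optionally a non-digit; then one or more of a character in [i-m] (lazy); then 1 to 4 of a word character (captured); then anchored at the end.
`re.search` tries every starting position until one works.
The match spans [23:31] → 'krzsbkim'.
Captured: group 1 = 'im'.

'im'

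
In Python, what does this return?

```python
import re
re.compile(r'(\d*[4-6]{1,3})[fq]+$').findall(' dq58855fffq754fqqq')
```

['754']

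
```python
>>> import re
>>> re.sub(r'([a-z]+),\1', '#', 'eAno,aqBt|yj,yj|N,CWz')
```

After group 1 captures some text, `\1` only succeeds where that same text appears again.
Matches: at [10:15] → 'yj,yj'.
`sub` substitutes '#' at each match site.

'eAno,aqBt|#|N,CWz'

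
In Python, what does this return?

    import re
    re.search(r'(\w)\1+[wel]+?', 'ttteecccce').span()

(0, 4)

After group 1 captures some text, `\1` only succeeds where that same text appears again.
Unlike `match`, `search` isn't anchored — it looks for the pattern anywhere in the string.
The match spans [0:4] → 'ttte'.
Captured: group 1 = 't'.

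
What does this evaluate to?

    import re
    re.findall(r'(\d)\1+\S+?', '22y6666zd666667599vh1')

`\1` is not a pattern — it's the concrete string captured by group 1, re-applied verbatim.
Scanning left to right: at [0:3] match '22y', group 1 = '2'; at [3:8] match '6666z', group 1 = '6'; at [9:15] match '666667', group 1 = '6'; at [16:19] match '99v', group 1 = '9'.
`findall` collects group 1 from each match (4 total).

['2', '6', '6', '9']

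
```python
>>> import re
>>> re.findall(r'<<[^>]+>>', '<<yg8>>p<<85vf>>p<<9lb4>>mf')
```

`findall` yields the raw match text (3 of them) because the pattern has no groups.

['<<yg8>>', '<<85vf>>', '<<9lb4>>']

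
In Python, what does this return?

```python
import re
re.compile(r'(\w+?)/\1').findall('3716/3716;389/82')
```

['3716']

`\1` has to match the exact text group 1 already captured.
One capturing group, so `findall` returns just the captured substring from the one match — 1 in all.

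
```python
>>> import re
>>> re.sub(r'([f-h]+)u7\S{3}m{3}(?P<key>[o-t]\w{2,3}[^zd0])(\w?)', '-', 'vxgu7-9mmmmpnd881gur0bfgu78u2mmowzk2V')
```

'vx-gur0bfgu78u2mmowzk2V'

This matches one or more of a character in [f-h] (captured); then the literal 'u7', then exactly 3 of a non-whitespace character, then exactly 3 of the literal 'm'; then a character in [o-t], then 2 to 3 of a word character, then any character except [zd0] (captured as 'key'); then optionally a word character (captured).
Matches: at [2:17] → 'gu7-9mmmmpnd881'.
Every occurrence is swapped for '-'.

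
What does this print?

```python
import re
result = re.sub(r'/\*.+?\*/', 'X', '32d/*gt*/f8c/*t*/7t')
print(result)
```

32dXf8cX7t

The `?` after the quantifier makes it lazy — it takes as little as possible before letting the rest of the pattern try.
Matches: at [3:9] → '/*gt*/'; at [12:17] → '/*t*/'.
`sub` substitutes 'X' at each match site.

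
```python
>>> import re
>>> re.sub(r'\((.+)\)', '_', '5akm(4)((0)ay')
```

Matches: at [4:11] → '(4)((0)'.
Each match is replaced by '_'.

'5akm_ay'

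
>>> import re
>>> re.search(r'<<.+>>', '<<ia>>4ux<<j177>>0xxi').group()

The match spans [0:17] → '<<ia>>4ux<<j177>>'.

'<<ia>>4ux<<j177>>'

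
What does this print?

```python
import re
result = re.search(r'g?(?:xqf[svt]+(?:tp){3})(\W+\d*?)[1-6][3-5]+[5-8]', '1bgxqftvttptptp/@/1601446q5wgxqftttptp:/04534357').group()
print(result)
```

gxqftvttptptp/@/1601446

This matches optionally a literal 'g'; then the literal 'xqf', then one or more of one of [svt], then the literal 'tp' repeated 3 times (non-capturing group); then one or more of a non-word character, then zero or more of a digit (lazy) (captured); then a character in [1-6], then one or more of a character in [3-5], then a character in [5-8].
The match spans [2:25] → 'gxqftvttptptp/@/1601446'.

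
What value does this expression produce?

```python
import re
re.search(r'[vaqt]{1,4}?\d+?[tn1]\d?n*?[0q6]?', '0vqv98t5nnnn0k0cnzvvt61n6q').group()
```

'vqv98t5'

The pattern matches 1 to 4 of one of [vaqt] (lazy), then one or more of a digit (lazy), then one of [tn1]; then optionally a digit, then zero or more of a literal 'n' (lazy), then optionally one of [0q6].
Because the quantifier is non-greedy, it stops expanding at the earliest point where the rest of the pattern can succeed.
`re.search` scans for the first position where the pattern succeeds.
The match spans [1:8] → 'vqv98t5'.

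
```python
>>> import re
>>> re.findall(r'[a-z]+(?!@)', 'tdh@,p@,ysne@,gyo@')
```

['td', 'ysn', 'gy']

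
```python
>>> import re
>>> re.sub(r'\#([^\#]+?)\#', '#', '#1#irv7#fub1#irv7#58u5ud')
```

`sub` substitutes '#' at each match site.

'#irv7#irv7#58u5ud'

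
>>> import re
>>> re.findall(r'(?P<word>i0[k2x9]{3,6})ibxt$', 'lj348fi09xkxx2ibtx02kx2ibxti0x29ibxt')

['i0x29']

The pattern matches the literal 'i0', then 3 to 6 of one of [k2x9] (captured as 'word'); then the literal 'ib', then the literal 'xt'; then anchored at the end.
One capturing group, so `findall` returns just the captured substring from the one match — 1 in all.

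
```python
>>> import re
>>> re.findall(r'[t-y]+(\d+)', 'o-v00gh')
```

['00']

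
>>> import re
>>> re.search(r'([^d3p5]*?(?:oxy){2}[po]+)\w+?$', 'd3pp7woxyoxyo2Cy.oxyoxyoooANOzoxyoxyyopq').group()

Pattern: zero or more of any character except [d3p5] (lazy), then the literal 'oxy' repeated 2 times, then one or more of one of [po] (captured); then one or more of a word character (lazy); then anchored at the end.
`re.search` scans for the first position where the pattern succeeds.
The match spans [4:40] → '7woxyoxyo2Cy.oxyoxyoooANOzoxyoxyyopq'.
Captured: group 1 = '7woxyoxyo2Cy.oxyoxyooo'.

'7woxyoxyo2Cy.oxyoxyoooANOzoxyoxyyopq'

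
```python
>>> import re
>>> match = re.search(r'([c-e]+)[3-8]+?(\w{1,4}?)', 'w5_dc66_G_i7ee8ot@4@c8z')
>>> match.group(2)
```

'6'

Pattern: one or more of a character in [c-e] (captured); then one or more of a character in [3-8] (lazy); then 1 to 4 of a word character (lazy) (captured).
Because the quantifier is non-greedy, it stops expanding at the earliest point where the rest of the pattern can succeed.
`re.search` tries every starting position until one works.
The match spans [3:7] → 'dc66'.
Captured: group 1 = 'dc', group 2 = '6'.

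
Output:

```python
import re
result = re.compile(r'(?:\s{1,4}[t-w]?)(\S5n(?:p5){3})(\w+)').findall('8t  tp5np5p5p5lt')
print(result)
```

[('p5np5p5p5', 'lt')]

This matches 1 to 4 of whitespace, then optionally a character in [t-w] (non-capturing group); then a non-whitespace character, then the literal '5n', then the literal 'p5' repeated 3 times (captured); then one or more of a word character (captured).
With 2 capturing groups, `findall` returns a 2-tuple per match.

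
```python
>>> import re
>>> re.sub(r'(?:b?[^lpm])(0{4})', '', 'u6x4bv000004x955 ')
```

Pattern: optionally the literal 'b', then any character except [lpm] (non-capturing group); then exactly 4 of a literal '0' (captured).
Each match is replaced by ''.

'u6x404x955 '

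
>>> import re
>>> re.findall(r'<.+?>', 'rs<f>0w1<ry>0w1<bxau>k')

['<f>', '<ry>', '<bxau>']

Walking the string: at [2:5] → '<f>'; at [8:12] → '<ry>'; at [15:21] → '<bxau>'.
Since nothing is captured, `findall` lists the 3 matched substrings directly.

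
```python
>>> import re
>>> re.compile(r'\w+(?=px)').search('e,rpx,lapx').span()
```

(2, 3)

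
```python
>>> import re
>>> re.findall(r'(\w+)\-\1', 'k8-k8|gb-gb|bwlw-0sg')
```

['k8', 'gb']

A backreference is literal: `\1` must see the identical characters the first group matched.
With a single group, `findall` returns only what that group captured — 2 items.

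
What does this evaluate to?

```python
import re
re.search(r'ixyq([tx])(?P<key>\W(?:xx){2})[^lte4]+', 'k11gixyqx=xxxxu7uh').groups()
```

The pattern matches the literal 'ix', then the literal 'yq'; then one of [tx] (captured); then a non-word character, then the literal 'xx' repeated 2 times (captured as 'key'); then one or more of any character except [lte4].
Unlike `match`, `search` isn't anchored — it looks for the pattern anywhere in the string.
The match spans [4:18] → 'ixyqx=xxxxu7uh'.
Captured: group 1 = 'x', group 2 = '=xxxx'.

('x', '=xxxx')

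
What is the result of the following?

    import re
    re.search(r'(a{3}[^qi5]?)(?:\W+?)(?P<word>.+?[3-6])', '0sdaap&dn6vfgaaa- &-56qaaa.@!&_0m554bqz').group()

'aaa- &-5'

A non-greedy quantifier consumes as few characters as it can — just enough that the remainder of the pattern still matches from where it stops; whatever follows it matches normally.
The match spans [13:21] → 'aaa- &-5'.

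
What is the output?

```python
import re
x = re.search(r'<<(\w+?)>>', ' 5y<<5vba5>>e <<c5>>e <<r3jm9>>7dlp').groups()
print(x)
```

('5vba5',)

Unlike `match`, `search` isn't anchored — it looks for the pattern anywhere in the string.
The match spans [3:12] → '<<5vba5>>'.
Captured: group 1 = '5vba5'.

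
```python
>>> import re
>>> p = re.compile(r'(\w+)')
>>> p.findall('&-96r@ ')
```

['96r']

This matches one or more of a word character (captured).
Because there's exactly one group, `findall` drops the full match and keeps group 1 from the one hit.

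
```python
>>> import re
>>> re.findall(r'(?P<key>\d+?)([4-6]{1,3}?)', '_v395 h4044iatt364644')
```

The pattern matches one or more of a digit (lazy) (captured as 'key'); then 1 to 3 of a character in [4-6] (lazy) (captured).
Scanning left to right: at [2:5] match '395', groups = ('39', '5'); at [7:10] match '404', groups = ('40', '4'); at [15:17] match '36', groups = ('3', '6'); at [17:19] match '46', groups = ('4', '6'); at [19:21] match '44', groups = ('4', '4').
`findall` packs the 2 group values into a tuple for every match.

[('39', '5'), ('40', '4'), ('3', '6'), ('4', '6'), ('4', '4')]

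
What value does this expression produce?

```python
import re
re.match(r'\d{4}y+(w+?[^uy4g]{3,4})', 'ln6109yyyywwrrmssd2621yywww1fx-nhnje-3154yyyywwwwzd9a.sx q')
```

The pattern matches exactly 4 of a digit, then one or more of the literal 'y'; then one or more of the literal 'w' (lazy), then 3 to 4 of any character except [uy4g] (captured).
`re.match` only tries the pattern at the start of the string.
Here the pattern fails at index 0, so the call returns None.

None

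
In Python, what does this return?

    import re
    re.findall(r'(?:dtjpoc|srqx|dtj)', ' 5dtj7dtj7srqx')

Matches: at [2:5] → 'dtj'; at [6:9] → 'dtj'; at [10:14] → 'srqx'.
No capturing groups, so `findall` returns the 3 full match strings.

['dtj', 'dtj', 'srqx']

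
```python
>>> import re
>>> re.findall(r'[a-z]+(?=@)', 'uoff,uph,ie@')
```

The lookaround is zero-width — it requires the adjacent text to match without consuming it, so the asserted text isn't part of the match.
Matches: at [9:11] → 'ie'.
No capturing groups, so `findall` returns the 1 full match string.

['ie']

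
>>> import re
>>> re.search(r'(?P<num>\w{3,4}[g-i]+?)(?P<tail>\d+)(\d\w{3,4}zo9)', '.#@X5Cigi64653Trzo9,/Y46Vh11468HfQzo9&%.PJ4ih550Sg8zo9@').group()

This matches 3 to 4 of a word character, then one or more of a character in [g-i] (lazy) (captured as 'num'); then one or more of a digit (captured as 'tail'); then a digit, then 3 to 4 of a word character, then the literal 'zo9' (captured).
The match spans [3:19] → 'X5Cigi64653Trzo9'.

'X5Cigi64653Trzo9'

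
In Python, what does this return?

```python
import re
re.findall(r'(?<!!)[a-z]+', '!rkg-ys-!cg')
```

['kg', 'ys', 'g']

Because the assertion is negative and zero-width, positions next to the forbidden text are skipped.
Scanning left to right: at [2:4] → 'kg'; at [5:7] → 'ys'; at [10:11] → 'g'.
Since nothing is captured, `findall` lists the 3 matched substrings directly.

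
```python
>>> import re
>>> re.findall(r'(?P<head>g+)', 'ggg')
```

Pattern: one or more of a literal 'g' (captured as 'head').
Walking the string: at [0:3] match 'ggg', group 1 = 'ggg'.
Because there's exactly one group, `findall` drops the full match and keeps group 1 from the one hit.

['ggg']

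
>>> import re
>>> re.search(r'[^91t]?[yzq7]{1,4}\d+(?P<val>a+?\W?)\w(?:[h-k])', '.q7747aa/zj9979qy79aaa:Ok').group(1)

The pattern matches optionally any character except [91t], then 1 to 4 of one of [yzq7], then one or more of a digit; then one or more of a literal 'a' (lazy), then optionally a non-word character (captured as 'val'); then a word character; then a character in [h-k] (non-capturing group).
`re.search` scans for the first position where the pattern succeeds.
The match spans [0:11] → '.q7747aa/zj'.
Captured: group 1 = 'aa/'.

'aa/'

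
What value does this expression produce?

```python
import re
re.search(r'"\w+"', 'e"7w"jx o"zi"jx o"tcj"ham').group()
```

'"7w"'

`re.search` tries every starting position until one works.
The match spans [1:5] → '"7w"'.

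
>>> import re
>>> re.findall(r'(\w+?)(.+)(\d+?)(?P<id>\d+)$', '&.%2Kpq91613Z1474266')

[('2', 'Kpq91613Z14742', '6', '6')]

This matches one or more of a word character (lazy) (captured); then one or more of any character (captured); then one or more of a digit (lazy) (captured); then one or more of a digit (captured as 'id'); then anchored at the end.
Matches: at [3:20] match '2Kpq91613Z1474266', groups = ('2', 'Kpq91613Z14742', '6', '6').
4 groups means the one result is a tuple of 4 captured strings — 1 here.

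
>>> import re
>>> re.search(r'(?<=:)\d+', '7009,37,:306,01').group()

The lookaround is zero-width — it requires the adjacent text to match without consuming it, so the asserted text isn't part of the match.
`re.search` scans for the first position where the pattern succeeds.
The match spans [9:12] → '306'.

'306'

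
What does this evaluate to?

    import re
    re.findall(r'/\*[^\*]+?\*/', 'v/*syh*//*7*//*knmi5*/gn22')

No capturing groups, so `findall` returns the 3 full match strings.

['/*syh*/', '/*7*/', '/*knmi5*/']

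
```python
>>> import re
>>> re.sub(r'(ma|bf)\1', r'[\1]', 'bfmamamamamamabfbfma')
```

A backreference is literal: `\1` must see the identical characters the first group matched.
`\1` in the replacement pulls in group 1's text for each match.

'bf[ma][ma][ma][bf]ma'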